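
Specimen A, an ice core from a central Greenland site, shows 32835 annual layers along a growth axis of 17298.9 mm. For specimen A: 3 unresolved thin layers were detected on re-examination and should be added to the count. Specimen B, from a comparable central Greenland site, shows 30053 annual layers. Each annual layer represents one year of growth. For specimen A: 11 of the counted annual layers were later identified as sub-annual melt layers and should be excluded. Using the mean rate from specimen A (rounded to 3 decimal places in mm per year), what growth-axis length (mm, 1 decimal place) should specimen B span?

Specimen A: true annual layer count = 32835 − 11 + 3 = 32827.
A: 17298.9 mm over 32827 years gives 17298.9 / 32827 ≈ 0.527 mm/yr.
Length of B = 0.527 × 30053 = 15837.9 mm.

15837.9 mm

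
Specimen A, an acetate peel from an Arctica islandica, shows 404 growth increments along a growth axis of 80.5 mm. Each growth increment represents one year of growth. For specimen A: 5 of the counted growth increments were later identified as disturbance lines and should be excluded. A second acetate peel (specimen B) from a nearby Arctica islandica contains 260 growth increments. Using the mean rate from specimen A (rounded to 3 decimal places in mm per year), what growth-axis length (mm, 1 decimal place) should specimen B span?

52.5 mm

Specimen A: true growth increment count = 404 − 5 = 399.
A: Mean rate = 80.5 mm / 399 years ≈ 0.202 mm/year.
For B, 0.202 mm/year × 260 years = 52.5 mm.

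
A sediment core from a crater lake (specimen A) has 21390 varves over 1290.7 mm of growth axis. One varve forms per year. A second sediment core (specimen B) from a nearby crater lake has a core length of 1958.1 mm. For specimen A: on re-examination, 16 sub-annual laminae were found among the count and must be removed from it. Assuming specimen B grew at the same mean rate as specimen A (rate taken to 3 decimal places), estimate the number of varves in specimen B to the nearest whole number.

Specimen A: true varve count = 21390 − 16 = 21374.
A: Extension rate ≈ 1290.7 / 21374 = 0.060 mm per year.
B spans 1958.1 / 0.060 = 32635.00 years ≈ 32635 varves.

32635 varves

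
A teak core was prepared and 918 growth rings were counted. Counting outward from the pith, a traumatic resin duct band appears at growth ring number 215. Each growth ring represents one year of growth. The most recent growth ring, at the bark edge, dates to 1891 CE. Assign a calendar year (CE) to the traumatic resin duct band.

1188 CE

The traumatic resin duct band sits at growth ring 215 from the pith, so 918 − 215 = 703 growth rings formed after it.
Counting back 703 years from 1891 CE places the traumatic resin duct band in 1891 − 703 = 1188 CE.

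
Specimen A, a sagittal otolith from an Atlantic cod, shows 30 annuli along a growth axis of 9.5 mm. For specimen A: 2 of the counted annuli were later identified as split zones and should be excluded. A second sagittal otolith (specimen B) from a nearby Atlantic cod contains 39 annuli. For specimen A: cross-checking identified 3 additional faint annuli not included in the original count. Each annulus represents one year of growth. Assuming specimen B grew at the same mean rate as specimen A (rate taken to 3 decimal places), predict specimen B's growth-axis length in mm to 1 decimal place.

Specimen A: true annulus count = 30 − 2 + 3 = 31.
A: Mean rate = 9.5 mm / 31 years ≈ 0.306 mm/yr.
B's length ≈ 0.306 × 39 = 11.9 mm.

11.9 mm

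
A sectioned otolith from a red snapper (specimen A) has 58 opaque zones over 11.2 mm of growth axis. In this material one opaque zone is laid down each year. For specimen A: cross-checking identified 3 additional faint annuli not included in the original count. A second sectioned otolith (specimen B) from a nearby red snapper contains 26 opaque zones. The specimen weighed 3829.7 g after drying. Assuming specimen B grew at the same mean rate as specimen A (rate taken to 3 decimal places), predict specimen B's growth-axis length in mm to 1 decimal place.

Specimen A: adjusted count: 58 + 3 = 61 opaque zones.
A: 11.2 mm over 61 years gives 11.2 / 61 ≈ 0.184 mm/year.
B's length ≈ 0.184 × 26 = 4.8 mm.

4.8 mm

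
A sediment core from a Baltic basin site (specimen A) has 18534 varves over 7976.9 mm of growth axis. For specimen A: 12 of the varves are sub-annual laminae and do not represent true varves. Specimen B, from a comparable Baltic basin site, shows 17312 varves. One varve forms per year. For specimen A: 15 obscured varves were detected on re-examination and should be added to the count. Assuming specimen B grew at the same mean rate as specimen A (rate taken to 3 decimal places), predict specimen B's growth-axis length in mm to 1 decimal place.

Specimen A: correcting the raw count gives 18534 − 12 + 15 = 18537 true varves.
A: 7976.9 mm over 18537 years gives 7976.9 / 18537 ≈ 0.430 mm per year.
Length of B = 0.430 × 17312 = 7444.2 mm.

7444.2 mm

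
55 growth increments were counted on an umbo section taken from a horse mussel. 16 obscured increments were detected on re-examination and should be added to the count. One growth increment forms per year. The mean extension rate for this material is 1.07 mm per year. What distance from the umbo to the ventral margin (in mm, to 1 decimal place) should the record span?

76.0 mm

True growth increment count = 55 + 16 = 71.
Predicted length = 1.07 mm/year × 71 years = 76.0 mm.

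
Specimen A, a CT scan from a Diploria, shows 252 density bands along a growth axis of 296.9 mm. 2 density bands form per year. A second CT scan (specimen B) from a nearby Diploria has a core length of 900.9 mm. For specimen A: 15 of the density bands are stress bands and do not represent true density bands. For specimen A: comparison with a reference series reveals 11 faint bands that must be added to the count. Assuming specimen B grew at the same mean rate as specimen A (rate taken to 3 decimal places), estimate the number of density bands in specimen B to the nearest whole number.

753 density bands

Specimen A: correcting the raw count gives 252 − 15 + 11 = 248 true density bands.
Specimen A: dividing by 2 density bands per year: 248 / 2 = 124 years.
A: Mean rate = 296.9 mm / 124 years ≈ 2.394 mm per year.
For B, 900.9 / 2.394 = 376.32 years; at 2 density bands per year that is 376.32 × 2 ≈ 753 density bands.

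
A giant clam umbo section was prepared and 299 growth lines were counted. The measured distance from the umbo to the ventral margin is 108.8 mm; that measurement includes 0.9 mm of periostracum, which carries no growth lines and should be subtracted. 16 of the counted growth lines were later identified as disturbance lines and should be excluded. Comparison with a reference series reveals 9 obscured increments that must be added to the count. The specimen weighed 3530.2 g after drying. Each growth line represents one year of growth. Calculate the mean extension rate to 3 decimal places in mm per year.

True growth line count = 299 − 16 + 9 = 292.
Net length = 108.8 − 0.9 = 107.9 mm.
Mean rate = 107.9 mm / 292 years ≈ 0.370 mm per year.

0.370 mm per year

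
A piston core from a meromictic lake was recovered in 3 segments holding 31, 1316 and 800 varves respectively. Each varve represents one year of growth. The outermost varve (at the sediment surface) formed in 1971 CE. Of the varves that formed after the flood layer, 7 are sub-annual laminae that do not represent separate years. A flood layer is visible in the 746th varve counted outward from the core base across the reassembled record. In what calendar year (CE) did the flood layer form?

Total varves = 31 + 1316 + 800 = 2147.
Between varve 746 and the sediment surface there are 2147 − 746 = 1401 varves.
Excluding 7 false varves: 1401 − 7 = 1394.
1971 − 1394 = 577 CE.

577 CE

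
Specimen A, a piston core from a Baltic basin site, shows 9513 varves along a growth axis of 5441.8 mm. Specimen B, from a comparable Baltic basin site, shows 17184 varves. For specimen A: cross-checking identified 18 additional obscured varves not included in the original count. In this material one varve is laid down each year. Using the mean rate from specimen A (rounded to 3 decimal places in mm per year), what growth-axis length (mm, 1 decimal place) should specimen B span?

Specimen A: after corrections the count is 9513 + 18 = 9531 varves.
A: 5441.8 mm over 9531 years gives 5441.8 / 9531 ≈ 0.571 mm per year.
Length of B = 0.571 × 17184 = 9812.1 mm.

9812.1 mm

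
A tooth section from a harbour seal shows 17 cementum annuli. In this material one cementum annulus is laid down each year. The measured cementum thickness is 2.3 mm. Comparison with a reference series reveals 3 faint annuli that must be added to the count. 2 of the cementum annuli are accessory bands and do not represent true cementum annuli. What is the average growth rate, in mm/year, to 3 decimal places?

0.128 mm/year

After corrections the count is 17 − 2 + 3 = 18 cementum annuli.
2.3 mm over 18 years gives 2.3 / 18 ≈ 0.128 mm/year.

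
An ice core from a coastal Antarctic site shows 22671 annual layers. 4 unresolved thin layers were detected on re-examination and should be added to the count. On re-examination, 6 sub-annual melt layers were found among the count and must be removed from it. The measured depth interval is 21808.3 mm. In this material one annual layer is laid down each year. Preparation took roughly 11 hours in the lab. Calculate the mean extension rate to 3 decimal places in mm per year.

Adjusted count: 22671 − 6 + 4 = 22669 annual layers.
21808.3 mm over 22669 years gives 21808.3 / 22669 ≈ 0.962 mm per year.

0.962 mm per year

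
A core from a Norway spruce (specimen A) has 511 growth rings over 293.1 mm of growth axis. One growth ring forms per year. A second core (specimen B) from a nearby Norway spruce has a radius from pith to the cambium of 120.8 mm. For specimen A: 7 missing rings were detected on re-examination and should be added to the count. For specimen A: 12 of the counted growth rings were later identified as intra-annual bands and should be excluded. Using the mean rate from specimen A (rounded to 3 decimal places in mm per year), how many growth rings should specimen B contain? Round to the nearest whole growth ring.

Specimen A: adjusted count: 511 − 12 + 7 = 506 growth rings.
A: Mean rate = 293.1 mm / 506 years ≈ 0.579 mm/yr.
For B, 120.8 / 0.579 = 208.64 years ≈ 209 growth rings.

209 growth rings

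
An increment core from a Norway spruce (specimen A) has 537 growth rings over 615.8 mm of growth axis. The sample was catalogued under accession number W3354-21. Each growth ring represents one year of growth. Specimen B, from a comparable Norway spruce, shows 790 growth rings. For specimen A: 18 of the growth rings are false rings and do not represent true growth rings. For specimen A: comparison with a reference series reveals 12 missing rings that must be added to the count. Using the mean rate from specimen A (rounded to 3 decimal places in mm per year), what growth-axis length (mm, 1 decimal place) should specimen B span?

916.4 mm

Specimen A: after corrections the count is 537 − 18 + 12 = 531 growth rings.
A: 615.8 mm over 531 years gives 615.8 / 531 ≈ 1.160 mm/yr.
For B, 1.160 mm/year × 790 years = 916.4 mm.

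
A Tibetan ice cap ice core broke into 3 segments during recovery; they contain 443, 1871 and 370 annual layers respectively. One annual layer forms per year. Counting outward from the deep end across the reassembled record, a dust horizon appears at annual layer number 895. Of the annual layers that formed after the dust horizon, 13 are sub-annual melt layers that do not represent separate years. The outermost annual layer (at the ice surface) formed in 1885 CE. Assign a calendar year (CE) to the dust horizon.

Total annual layers = 443 + 1871 + 370 = 2684.
2684 − 895 = 1789 annual layers lie beyond the dust horizon toward the ice surface.
Excluding 13 false annual layers: 1789 − 13 = 1776.
1885 − 1776 = 109 CE.

109 CE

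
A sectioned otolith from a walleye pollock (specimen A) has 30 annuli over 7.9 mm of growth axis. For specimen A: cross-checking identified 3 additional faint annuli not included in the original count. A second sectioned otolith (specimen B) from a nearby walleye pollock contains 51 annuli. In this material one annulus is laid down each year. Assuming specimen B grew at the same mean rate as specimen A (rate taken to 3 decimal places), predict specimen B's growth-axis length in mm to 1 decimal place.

12.2 mm

Specimen A: true annulus count = 30 + 3 = 33.
A: 7.9 mm over 33 years gives 7.9 / 33 ≈ 0.239 mm per year.
B's length ≈ 0.239 × 51 = 12.2 mm.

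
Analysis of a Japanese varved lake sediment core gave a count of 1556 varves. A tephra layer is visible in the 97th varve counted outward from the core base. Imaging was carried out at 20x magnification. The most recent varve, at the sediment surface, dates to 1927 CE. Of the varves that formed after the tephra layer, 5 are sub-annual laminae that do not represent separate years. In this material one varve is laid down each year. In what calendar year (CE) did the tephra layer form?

473 CE

The tephra layer sits at varve 97 from the core base, so 1556 − 97 = 1459 varves formed after it.
Excluding 5 false varves: 1459 − 5 = 1454.
Counting back 1454 years from 1927 CE places the tephra layer in 1927 − 1454 = 473 CE.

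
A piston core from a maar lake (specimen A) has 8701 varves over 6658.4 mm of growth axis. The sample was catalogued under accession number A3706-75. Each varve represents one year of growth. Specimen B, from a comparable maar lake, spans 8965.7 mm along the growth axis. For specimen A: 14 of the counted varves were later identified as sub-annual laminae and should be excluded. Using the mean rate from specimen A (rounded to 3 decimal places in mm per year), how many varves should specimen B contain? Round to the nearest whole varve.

11705 varves

Specimen A: true varve count = 8701 − 14 = 8687.
A: 6658.4 mm over 8687 years gives 6658.4 / 8687 ≈ 0.766 mm per year.
B spans 8965.7 / 0.766 = 11704.57 years ≈ 11705 varves.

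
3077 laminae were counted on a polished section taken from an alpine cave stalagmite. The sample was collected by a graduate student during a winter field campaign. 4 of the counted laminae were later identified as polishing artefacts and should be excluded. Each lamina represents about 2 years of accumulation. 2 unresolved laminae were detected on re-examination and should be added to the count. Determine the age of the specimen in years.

Adjusted count: 3077 − 4 + 2 = 3075 laminae.
At 2 years per lamina, 3075 × 2 = 6150 years.

6150 years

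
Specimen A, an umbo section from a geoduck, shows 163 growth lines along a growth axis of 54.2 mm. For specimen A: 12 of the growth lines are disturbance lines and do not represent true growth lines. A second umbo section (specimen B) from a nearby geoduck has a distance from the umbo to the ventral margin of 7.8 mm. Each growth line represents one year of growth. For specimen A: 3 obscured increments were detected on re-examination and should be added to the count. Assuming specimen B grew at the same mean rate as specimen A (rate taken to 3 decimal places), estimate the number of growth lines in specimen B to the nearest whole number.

22 growth lines

Specimen A: adjusted count: 163 − 12 + 3 = 154 growth lines.
A: Mean rate = 54.2 mm / 154 years ≈ 0.352 mm per year.
Specimen B: 7.8 mm / 0.352 mm per year = 22.16 years ≈ 22 growth lines.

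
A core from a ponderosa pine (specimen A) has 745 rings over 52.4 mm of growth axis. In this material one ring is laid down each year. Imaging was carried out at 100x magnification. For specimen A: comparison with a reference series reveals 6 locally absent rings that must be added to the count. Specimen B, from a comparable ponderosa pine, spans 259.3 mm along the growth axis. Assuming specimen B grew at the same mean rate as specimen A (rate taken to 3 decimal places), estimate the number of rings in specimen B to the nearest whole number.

3704 rings

Specimen A: true ring count = 745 + 6 = 751.
A: Mean rate = 52.4 mm / 751 years ≈ 0.070 mm per year.
B spans 259.3 / 0.070 = 3704.29 years ≈ 3704 rings.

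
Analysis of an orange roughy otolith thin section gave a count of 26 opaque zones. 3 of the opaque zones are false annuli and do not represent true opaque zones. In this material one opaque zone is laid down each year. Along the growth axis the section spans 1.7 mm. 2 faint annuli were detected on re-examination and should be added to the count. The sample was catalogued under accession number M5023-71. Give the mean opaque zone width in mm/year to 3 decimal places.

0.068 mm/year

True opaque zone count = 26 − 3 + 2 = 25.
Mean rate = 1.7 mm / 25 years ≈ 0.068 mm/year.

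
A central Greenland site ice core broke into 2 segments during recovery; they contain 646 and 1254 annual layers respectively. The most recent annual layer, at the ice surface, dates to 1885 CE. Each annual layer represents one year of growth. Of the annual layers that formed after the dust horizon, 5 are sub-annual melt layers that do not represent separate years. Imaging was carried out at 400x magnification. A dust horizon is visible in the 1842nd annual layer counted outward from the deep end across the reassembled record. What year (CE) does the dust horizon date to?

Total annual layers = 646 + 1254 = 1900.
Between annual layer 1842 and the ice surface there are 1900 − 1842 = 58 annual layers.
58 − 5 false = 53 true annual layers after the dust horizon.
The annual layer at the ice surface is 1885 CE, so the dust horizon dates to 1885 − 53 = 1832 CE.

1832 CE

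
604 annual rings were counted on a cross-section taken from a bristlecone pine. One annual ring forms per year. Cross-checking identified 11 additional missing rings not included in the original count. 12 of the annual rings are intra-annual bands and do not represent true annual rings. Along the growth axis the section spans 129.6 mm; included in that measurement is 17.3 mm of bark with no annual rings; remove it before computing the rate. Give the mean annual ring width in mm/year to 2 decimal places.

0.19 mm/year

Correcting the raw count gives 604 − 12 + 11 = 603 true annual rings.
Net length = 129.6 − 17.3 = 112.3 mm.
Extension rate ≈ 112.3 / 603 = 0.19 mm/year.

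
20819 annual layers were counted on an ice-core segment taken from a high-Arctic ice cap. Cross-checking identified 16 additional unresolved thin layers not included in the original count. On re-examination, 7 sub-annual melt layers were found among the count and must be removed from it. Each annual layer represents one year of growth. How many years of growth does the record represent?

20828 yr

After corrections the count is 20819 − 7 + 16 = 20828 annual layers.
With a one-to-one annual layer periodicity this is 20828 years.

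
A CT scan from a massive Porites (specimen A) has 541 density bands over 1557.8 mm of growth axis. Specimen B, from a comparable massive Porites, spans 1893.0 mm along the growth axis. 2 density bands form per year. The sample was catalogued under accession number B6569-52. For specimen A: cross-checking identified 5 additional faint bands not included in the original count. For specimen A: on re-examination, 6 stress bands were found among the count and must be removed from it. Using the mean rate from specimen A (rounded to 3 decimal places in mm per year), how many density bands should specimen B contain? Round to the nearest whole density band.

Specimen A: correcting the raw count gives 541 − 6 + 5 = 540 true density bands.
Specimen A: with 2 density bands per year, 540 / 2 = 270 years.
A: Mean rate = 1557.8 mm / 270 years ≈ 5.770 mm per year.
For B, 1893.0 / 5.770 = 328.08 years; at 2 density bands per year that is 328.08 × 2 ≈ 656 density bands.

656 density bands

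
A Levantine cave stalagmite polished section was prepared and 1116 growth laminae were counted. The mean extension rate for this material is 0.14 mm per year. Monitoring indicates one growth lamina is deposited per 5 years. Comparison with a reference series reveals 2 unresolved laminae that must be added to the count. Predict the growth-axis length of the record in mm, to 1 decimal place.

782.6 mm

True growth lamina count = 1116 + 2 = 1118.
1118 growth laminae at 5 years each span 1118 × 5 = 5590 years.
Length ≈ 0.14 × 5590 = 782.6 mm.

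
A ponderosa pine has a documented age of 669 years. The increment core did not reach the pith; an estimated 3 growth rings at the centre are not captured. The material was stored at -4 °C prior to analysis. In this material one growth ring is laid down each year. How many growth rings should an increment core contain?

666 growth rings

At one growth ring per year, 669 years correspond to 669 growth rings.
Less the 3 uncaptured growth rings: 669 − 3 = 666.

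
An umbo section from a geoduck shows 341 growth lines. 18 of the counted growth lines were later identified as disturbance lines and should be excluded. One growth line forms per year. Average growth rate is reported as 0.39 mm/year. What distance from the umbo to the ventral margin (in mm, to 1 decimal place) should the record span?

True growth line count = 341 − 18 = 323.
323 years at 0.39 mm/year gives 0.39 × 323 = 126.0 mm.

126.0 mm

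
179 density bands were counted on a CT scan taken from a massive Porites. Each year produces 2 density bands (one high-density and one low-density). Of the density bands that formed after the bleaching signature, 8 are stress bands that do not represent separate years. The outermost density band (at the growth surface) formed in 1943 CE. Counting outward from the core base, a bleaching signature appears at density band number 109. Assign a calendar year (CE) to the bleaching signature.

1912 CE

179 − 109 = 70 density bands lie beyond the bleaching signature toward the growth surface.
70 − 8 false = 62 true density bands after the bleaching signature.
With 2 density bands per year, 62 / 2 = 31 years.
The density band at the growth surface is 1943 CE, so the bleaching signature dates to 1943 − 31 = 1912 CE.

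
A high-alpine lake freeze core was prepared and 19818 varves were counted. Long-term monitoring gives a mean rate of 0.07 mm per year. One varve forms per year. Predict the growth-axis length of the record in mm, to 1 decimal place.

19818 years of growth are recorded.
19818 years at 0.07 mm/year gives 0.07 × 19818 = 1387.3 mm.

1387.3 mm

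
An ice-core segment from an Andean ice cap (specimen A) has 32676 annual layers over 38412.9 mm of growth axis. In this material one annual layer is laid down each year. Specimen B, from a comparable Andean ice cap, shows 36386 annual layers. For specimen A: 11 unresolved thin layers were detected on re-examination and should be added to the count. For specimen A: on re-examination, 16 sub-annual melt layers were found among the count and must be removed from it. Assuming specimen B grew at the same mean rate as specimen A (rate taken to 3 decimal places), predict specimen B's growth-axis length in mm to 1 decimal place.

Specimen A: adjusted count: 32676 − 16 + 11 = 32671 annual layers.
A: Mean rate = 38412.9 mm / 32671 years ≈ 1.176 mm/year.
For B, 1.176 mm/year × 36386 years = 42789.9 mm.

42789.9 mm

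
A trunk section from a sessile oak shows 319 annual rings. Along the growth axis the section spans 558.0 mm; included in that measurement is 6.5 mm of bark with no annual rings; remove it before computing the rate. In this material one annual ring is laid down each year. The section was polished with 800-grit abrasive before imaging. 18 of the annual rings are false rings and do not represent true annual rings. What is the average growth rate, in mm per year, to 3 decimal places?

1.832 mm per year

True annual ring count = 319 − 18 = 301.
The growth record spans 558.0 − 6.5 = 551.5 mm.
551.5 mm over 301 years gives 551.5 / 301 ≈ 1.832 mm per year.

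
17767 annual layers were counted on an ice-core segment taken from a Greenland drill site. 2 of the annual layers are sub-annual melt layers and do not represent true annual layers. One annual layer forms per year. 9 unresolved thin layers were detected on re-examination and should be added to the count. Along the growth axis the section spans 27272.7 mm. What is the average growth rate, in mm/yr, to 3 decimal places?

1.534 mm/yr

Correcting the raw count gives 17767 − 2 + 9 = 17774 true annual layers.
Extension rate ≈ 27272.7 / 17774 = 1.534 mm/yr.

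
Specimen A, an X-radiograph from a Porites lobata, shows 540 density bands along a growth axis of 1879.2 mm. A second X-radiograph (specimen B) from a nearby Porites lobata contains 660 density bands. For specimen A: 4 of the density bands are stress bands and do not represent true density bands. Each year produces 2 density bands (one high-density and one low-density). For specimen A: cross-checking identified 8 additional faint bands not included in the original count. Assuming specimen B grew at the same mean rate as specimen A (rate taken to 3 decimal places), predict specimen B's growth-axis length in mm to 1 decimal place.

Specimen A: adjusted count: 540 − 4 + 8 = 544 density bands.
Specimen A: dividing by 2 density bands per year: 544 / 2 = 272 years.
A: Mean rate = 1879.2 mm / 272 years ≈ 6.909 mm per year.
Specimen B: with 2 density bands per year, 660 / 2 = 330 years. For B, 6.909 mm/year × 330 years = 2280.0 mm.

2280.0 mm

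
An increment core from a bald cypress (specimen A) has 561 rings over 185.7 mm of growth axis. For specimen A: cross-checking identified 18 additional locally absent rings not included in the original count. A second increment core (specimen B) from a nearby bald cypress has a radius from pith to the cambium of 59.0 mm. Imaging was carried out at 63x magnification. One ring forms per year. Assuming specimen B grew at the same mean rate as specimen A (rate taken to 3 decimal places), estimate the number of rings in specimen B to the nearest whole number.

Specimen A: after corrections the count is 561 + 18 = 579 rings.
A: Extension rate ≈ 185.7 / 579 = 0.321 mm/yr.
B spans 59.0 / 0.321 = 183.80 years ≈ 184 rings.

184 rings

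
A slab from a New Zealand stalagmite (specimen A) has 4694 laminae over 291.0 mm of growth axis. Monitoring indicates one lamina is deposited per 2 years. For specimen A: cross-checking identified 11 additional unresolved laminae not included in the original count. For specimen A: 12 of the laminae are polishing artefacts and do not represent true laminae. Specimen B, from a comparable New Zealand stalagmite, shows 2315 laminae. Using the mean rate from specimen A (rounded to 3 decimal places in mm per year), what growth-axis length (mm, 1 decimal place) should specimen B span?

Specimen A: true lamina count = 4694 − 12 + 11 = 4693.
Specimen A: at 2 years per lamina, 4693 × 2 = 9386 years.
A: 291.0 mm over 9386 years gives 291.0 / 9386 ≈ 0.031 mm/yr.
Specimen B: multiplying by 2 years per lamina: 2315 × 2 = 4630 years. For B, 0.031 mm/year × 4630 years = 143.5 mm.

143.5 mm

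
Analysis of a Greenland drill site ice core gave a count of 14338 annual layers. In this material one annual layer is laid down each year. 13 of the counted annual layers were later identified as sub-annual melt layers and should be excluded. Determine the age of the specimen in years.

Adjusted count: 14338 − 13 = 14325 annual layers.
At one annual layer per year, that is 14325 years.

14325 years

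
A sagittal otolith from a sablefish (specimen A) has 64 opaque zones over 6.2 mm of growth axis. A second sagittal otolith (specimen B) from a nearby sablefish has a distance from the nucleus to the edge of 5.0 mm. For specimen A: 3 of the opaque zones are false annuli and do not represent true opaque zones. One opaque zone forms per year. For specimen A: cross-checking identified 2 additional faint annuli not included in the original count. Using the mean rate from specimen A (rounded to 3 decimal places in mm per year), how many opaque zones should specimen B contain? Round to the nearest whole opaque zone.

51 opaque zones

Specimen A: true opaque zone count = 64 − 3 + 2 = 63.
A: Mean rate = 6.2 mm / 63 years ≈ 0.098 mm/yr.
B spans 5.0 / 0.098 = 51.02 years ≈ 51 opaque zones.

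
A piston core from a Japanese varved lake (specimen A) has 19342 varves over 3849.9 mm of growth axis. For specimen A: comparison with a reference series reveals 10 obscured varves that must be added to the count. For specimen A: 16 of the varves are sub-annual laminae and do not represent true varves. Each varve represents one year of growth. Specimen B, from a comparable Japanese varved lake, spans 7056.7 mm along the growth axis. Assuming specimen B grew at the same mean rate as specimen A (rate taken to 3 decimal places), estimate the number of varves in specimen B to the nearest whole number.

Specimen A: adjusted count: 19342 − 16 + 10 = 19336 varves.
A: Extension rate ≈ 3849.9 / 19336 = 0.199 mm/year.
B spans 7056.7 / 0.199 = 35460.80 years ≈ 35461 varves.

35461 varves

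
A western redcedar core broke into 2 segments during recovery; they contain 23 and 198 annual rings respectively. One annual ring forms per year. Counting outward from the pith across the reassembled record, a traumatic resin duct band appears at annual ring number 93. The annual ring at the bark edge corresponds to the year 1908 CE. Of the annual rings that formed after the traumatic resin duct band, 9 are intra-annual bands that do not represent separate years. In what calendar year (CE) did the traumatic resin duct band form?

1789 CE

Total annual rings = 23 + 198 = 221.
Between annual ring 93 and the bark edge there are 221 − 93 = 128 annual rings.
128 − 9 false = 119 true annual rings after the traumatic resin duct band.
Counting back 119 years from 1908 CE places the traumatic resin duct band in 1908 − 119 = 1789 CE.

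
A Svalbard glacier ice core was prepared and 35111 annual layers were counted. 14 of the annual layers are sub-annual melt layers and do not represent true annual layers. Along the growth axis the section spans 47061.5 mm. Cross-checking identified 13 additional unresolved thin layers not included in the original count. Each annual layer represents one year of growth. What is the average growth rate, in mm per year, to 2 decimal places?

Adjusted count: 35111 − 14 + 13 = 35110 annual layers.
47061.5 mm over 35110 years gives 47061.5 / 35110 ≈ 1.34 mm per year.

1.34 mm per year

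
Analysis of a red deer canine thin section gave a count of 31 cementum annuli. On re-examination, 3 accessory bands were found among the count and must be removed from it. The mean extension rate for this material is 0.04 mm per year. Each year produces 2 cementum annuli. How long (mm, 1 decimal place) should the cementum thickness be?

0.6 mm

Adjusted count: 31 − 3 = 28 cementum annuli.
28 cementum annuli at 2 per year is 28 / 2 = 14 years.
Predicted length = 0.04 mm/year × 14 years = 0.6 mm.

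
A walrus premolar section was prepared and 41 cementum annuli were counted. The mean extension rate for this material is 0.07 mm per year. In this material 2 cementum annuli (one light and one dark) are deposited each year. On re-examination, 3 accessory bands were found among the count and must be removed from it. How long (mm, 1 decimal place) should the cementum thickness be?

After corrections the count is 41 − 3 = 38 cementum annuli.
38 cementum annuli at 2 per year is 38 / 2 = 19 years.
Length ≈ 0.07 × 19 = 1.3 mm.

1.3 mm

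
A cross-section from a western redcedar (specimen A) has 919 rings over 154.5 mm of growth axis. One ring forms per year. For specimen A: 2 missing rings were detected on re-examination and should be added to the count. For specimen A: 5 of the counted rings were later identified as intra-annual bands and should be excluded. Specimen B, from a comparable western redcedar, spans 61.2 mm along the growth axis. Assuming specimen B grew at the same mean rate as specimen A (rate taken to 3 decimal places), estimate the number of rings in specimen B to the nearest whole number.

362 rings

Specimen A: correcting the raw count gives 919 − 5 + 2 = 916 true rings.
A: 154.5 mm over 916 years gives 154.5 / 916 ≈ 0.169 mm/yr.
Specimen B: 61.2 mm / 0.169 mm per year = 362.13 years ≈ 362 rings.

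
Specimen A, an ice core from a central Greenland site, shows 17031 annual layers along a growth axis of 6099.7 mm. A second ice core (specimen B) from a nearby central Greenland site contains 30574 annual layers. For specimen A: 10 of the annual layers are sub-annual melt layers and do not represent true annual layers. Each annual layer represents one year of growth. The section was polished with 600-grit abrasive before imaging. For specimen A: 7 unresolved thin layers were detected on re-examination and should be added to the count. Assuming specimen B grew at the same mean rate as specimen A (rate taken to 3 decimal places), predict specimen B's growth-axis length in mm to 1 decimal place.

10945.5 mm

Specimen A: correcting the raw count gives 17031 − 10 + 7 = 17028 true annual layers.
A: Mean rate = 6099.7 mm / 17028 years ≈ 0.358 mm per year.
Length of B = 0.358 × 30574 = 10945.5 mm.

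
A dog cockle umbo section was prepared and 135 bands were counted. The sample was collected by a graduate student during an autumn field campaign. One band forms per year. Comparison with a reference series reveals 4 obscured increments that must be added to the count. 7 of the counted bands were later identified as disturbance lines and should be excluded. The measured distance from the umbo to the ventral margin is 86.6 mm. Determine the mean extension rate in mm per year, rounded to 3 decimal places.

0.656 mm per year

True band count = 135 − 7 + 4 = 132.
86.6 mm over 132 years gives 86.6 / 132 ≈ 0.656 mm per year.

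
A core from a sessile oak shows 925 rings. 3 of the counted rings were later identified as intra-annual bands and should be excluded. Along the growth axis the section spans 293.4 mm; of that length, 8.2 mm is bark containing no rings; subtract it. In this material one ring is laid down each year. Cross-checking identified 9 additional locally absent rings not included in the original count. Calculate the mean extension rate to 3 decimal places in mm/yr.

0.306 mm/yr

True ring count = 925 − 3 + 9 = 931.
Removing the 8.2 mm offcut leaves 293.4 − 8.2 = 285.2 mm.
Extension rate ≈ 285.2 / 931 = 0.306 mm/yr.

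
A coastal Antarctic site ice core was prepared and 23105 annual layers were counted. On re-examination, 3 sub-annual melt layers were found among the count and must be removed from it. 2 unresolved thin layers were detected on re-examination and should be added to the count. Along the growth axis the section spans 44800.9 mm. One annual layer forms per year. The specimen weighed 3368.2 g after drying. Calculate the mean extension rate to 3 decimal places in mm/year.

After corrections the count is 23105 − 3 + 2 = 23104 annual layers.
Extension rate ≈ 44800.9 / 23104 = 1.939 mm/year.

1.939 mm/year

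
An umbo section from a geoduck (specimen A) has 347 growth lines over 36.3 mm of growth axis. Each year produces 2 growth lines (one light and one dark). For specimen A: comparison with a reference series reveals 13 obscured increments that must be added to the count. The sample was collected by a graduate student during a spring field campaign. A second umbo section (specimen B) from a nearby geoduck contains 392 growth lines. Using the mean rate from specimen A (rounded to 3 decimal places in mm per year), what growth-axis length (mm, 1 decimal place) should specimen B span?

Specimen A: true growth line count = 347 + 13 = 360.
Specimen A: dividing by 2 growth lines per year: 360 / 2 = 180 years.
A: Extension rate ≈ 36.3 / 180 = 0.202 mm/year.
Specimen B: with 2 growth lines per year, 392 / 2 = 196 years. B's length ≈ 0.202 × 196 = 39.6 mm.

39.6 mm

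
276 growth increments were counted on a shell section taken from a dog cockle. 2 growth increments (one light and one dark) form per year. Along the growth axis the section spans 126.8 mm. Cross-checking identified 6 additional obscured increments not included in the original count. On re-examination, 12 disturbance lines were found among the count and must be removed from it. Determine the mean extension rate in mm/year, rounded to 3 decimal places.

Correcting the raw count gives 276 − 12 + 6 = 270 true growth increments.
270 growth increments at 2 per year is 270 / 2 = 135 years.
126.8 mm over 135 years gives 126.8 / 135 ≈ 0.939 mm/year.

0.939 mm/year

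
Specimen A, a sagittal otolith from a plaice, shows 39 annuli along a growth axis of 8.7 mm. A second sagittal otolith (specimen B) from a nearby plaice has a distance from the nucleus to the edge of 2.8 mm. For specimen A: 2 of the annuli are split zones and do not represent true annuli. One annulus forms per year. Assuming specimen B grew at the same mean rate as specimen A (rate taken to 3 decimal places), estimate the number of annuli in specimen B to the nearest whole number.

12 annuli

Specimen A: after corrections the count is 39 − 2 = 37 annuli.
A: 8.7 mm over 37 years gives 8.7 / 37 ≈ 0.235 mm/year.
B spans 2.8 / 0.235 = 11.91 years ≈ 12 annuli.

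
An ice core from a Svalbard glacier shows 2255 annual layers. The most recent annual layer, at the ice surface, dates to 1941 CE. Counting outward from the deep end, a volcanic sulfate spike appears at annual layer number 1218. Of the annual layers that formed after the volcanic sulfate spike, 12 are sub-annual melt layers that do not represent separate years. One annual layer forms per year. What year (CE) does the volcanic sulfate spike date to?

Between annual layer 1218 and the ice surface there are 2255 − 1218 = 1037 annual layers.
Excluding 12 false annual layers: 1037 − 12 = 1025.
Counting back 1025 years from 1941 CE places the volcanic sulfate spike in 1941 − 1025 = 916 CE.

916 CE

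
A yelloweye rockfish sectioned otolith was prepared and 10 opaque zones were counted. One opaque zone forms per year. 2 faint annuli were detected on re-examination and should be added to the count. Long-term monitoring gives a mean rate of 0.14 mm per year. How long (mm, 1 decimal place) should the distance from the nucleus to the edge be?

True opaque zone count = 10 + 2 = 12.
12 years at 0.14 mm/year gives 0.14 × 12 = 1.7 mm.

1.7 mm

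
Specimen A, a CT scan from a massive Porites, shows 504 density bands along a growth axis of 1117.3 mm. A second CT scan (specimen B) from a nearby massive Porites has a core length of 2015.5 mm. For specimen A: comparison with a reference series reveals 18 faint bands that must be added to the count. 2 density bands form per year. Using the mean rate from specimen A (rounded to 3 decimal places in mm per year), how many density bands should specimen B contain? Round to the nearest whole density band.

Specimen A: after corrections the count is 504 + 18 = 522 density bands.
Specimen A: dividing by 2 density bands per year: 522 / 2 = 261 years.
A: Mean rate = 1117.3 mm / 261 years ≈ 4.281 mm per year.
Specimen B: 2015.5 mm / 4.281 mm per year = 470.80 years; at 2 density bands per year that is 470.80 × 2 ≈ 942 density bands.

942 density bands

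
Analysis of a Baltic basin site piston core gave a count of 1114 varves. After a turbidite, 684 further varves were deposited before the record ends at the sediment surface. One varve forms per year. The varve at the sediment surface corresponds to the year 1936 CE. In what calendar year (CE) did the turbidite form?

1252 CE

684 varves post-date the turbidite.
Counting back 684 years from 1936 CE places the turbidite in 1936 − 684 = 1252 CE.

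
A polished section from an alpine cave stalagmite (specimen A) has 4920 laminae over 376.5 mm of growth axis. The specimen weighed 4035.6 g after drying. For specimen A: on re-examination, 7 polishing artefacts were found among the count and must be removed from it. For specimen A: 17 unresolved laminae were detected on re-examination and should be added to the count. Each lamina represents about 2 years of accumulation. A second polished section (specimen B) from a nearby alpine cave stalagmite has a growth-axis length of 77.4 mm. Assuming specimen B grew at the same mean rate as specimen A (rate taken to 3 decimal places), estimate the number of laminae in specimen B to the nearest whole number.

Specimen A: correcting the raw count gives 4920 − 7 + 17 = 4930 true laminae.
Specimen A: 4930 laminae at 2 years each span 4930 × 2 = 9860 years.
A: 376.5 mm over 9860 years gives 376.5 / 9860 ≈ 0.038 mm per year.
B spans 77.4 / 0.038 = 2036.84 years; at 2 years per lamina that is 2036.84 / 2 ≈ 1018 laminae.

1018 laminae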